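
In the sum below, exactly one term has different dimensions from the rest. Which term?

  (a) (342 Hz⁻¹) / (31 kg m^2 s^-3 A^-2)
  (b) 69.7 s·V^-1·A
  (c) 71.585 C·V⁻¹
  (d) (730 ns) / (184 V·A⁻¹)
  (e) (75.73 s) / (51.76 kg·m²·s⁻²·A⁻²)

(e)

Expand each in SI base units:
  (a) [s] / [kg·m²·s⁻³·A⁻²] = kg⁻¹·m⁻²·s⁴·A²
  (b) A·s·V⁻¹ = A·s·(J·C⁻¹)⁻¹ = kg⁻¹·m⁻²·s⁴·A²
  (c) C·V⁻¹ = s·A·(J·C⁻¹)⁻¹ = kg⁻¹·m⁻²·s⁴·A²
  (d) [s] / [kg·m²·s⁻³·A⁻²] = kg⁻¹·m⁻²·s⁴·A²
  (e) [s] / [kg·m²·s⁻²·A⁻²] = kg⁻¹·m⁻²·s³·A²
All reduce to kg⁻¹·m⁻²·s⁴·A² except (e), which is kg⁻¹·m⁻²·s³·A².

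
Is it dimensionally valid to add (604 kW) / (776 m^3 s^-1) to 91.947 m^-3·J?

Dimensions:
  (604 kW) / (776 m^3 s^-1):  [kg·m²·s⁻³] / [m³·s⁻¹] = kg·m⁻¹·s⁻²
  91.947 m^-3·J:  J·m⁻³ = N·m·m⁻³ = kg·m⁻¹·s⁻²
Both are kg·m⁻¹·s⁻², so they have the same dimensions and can be added.

Yes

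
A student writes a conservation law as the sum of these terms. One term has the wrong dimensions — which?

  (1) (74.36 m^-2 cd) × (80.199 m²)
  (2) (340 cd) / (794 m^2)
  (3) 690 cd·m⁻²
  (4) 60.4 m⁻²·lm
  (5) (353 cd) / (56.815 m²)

(1)

In SI base units:
  (1) [m⁻²·cd] · [m²] = cd
  (2) [cd] / [m²] = m⁻²·cd
  (3) cd·m⁻² = m⁻²·cd
  (4) lm·m⁻² = cd·m⁻² = m⁻²·cd
  (5) [cd] / [m²] = m⁻²·cd
All reduce to m⁻²·cd except (1), which is cd.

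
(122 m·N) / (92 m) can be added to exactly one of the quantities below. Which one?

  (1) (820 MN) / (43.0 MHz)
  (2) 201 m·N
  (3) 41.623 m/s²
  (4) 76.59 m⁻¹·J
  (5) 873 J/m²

Reference: [kg·m²·s⁻²] / [m] = kg·m·s⁻².
Each option:
  (1) [kg·m·s⁻²] / [s⁻¹] = kg·m·s⁻¹
  (2) N·m = kg·m·s⁻²·m = kg·m²·s⁻²
  (3) m·s⁻²
  (4) J·m⁻¹ = N·m·m⁻¹ = kg·m·s⁻²  ← same
  (5) J·m⁻² = N·m·m⁻² = kg·s⁻²
Only (4) matches kg·m·s⁻².

(4)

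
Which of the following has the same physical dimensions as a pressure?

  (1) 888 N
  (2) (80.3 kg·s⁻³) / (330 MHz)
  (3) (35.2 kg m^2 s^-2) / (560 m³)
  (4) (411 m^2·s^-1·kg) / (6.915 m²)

(3)

Reference: [pressure] = kg·m⁻¹·s⁻².
Each option:
  (1) N = kg·m·s⁻²
  (2) [kg·s⁻³] / [s⁻¹] = kg·s⁻²
  (3) [kg·m²·s⁻²] / [m³] = kg·m⁻¹·s⁻²  ← same
  (4) [kg·m²·s⁻¹] / [m²] = kg·s⁻¹
Only (3) matches kg·m⁻¹·s⁻².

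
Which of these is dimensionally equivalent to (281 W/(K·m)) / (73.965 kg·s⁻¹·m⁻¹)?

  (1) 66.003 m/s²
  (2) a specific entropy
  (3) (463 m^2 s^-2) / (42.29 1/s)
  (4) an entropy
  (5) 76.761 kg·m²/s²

(2)

Reference: [kg·m·s⁻³·K⁻¹] / [kg·m⁻¹·s⁻¹] = m²·s⁻²·K⁻¹.
Each option:
  (1) m·s⁻²
  (2) [specific entropy] = m²·s⁻²·K⁻¹  ← same
  (3) [m²·s⁻²] / [s⁻¹] = m²·s⁻¹
  (4) [entropy] = kg·m²·s⁻²·K⁻¹
  (5) kg·m²·s⁻²
Only (2) matches m²·s⁻²·K⁻¹.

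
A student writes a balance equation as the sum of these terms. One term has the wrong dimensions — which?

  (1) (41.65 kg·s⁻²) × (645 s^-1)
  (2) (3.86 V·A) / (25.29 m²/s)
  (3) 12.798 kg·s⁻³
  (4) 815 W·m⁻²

In SI base units:
  (1) [kg·s⁻²] · [s⁻¹] = kg·s⁻³
  (2) [kg·m²·s⁻³] / [m²·s⁻¹] = kg·s⁻²
  (3) kg·s⁻³
  (4) W·m⁻² = J·s⁻¹·m⁻² = kg·s⁻³
All reduce to kg·s⁻³ except (2), which is kg·s⁻².

(2)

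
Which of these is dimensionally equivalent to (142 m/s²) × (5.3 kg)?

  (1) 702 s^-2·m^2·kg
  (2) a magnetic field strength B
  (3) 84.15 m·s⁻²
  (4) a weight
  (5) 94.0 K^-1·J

Reference: [m·s⁻²] · [kg] = kg·m·s⁻².
Each option:
  (1) kg·m²·s⁻²
  (2) [magnetic field strength B] = kg·s⁻²·A⁻¹
  (3) m·s⁻²
  (4) [weight] = kg·m·s⁻²  ← same
  (5) J·K⁻¹ = N·m·K⁻¹ = kg·m²·s⁻²·K⁻¹
Only (4) matches kg·m·s⁻².

(4)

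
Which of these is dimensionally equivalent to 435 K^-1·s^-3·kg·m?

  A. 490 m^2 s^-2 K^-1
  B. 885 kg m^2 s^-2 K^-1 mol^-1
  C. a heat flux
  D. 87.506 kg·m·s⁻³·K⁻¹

Reference: kg·m·s⁻³·K⁻¹.
Each option:
  A. m²·s⁻²·K⁻¹
  B. kg·m²·s⁻²·K⁻¹·mol⁻¹
  C. [heat flux] = kg·s⁻³
  D. kg·m·s⁻³·K⁻¹  ← same
Only D. matches kg·m·s⁻³·K⁻¹.

D.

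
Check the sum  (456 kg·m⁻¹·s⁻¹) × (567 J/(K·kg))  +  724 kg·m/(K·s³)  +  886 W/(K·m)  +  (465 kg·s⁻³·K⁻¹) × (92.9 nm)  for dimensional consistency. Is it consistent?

Yes

Work out the base dimensions of each:
  (456 kg·m⁻¹·s⁻¹) × (567 J/(K·kg)):  [kg·m⁻¹·s⁻¹] · [m²·s⁻²·K⁻¹] = kg·m·s⁻³·K⁻¹
  724 kg·m/(K·s³):  kg·m·s⁻³·K⁻¹
  886 W/(K·m):  W·m⁻¹·K⁻¹ = J·s⁻¹·m⁻¹·K⁻¹ = kg·m·s⁻³·K⁻¹
  (465 kg·s⁻³·K⁻¹) × (92.9 nm):  [kg·s⁻³·K⁻¹] · [m] = kg·m·s⁻³·K⁻¹
Every term reduces to kg·m·s⁻³·K⁻¹.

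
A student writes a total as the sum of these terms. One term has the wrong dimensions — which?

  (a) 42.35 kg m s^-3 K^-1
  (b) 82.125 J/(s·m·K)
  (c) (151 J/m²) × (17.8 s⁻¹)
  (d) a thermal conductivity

Work out the base dimensions of each:
  (a) kg·m·s⁻³·K⁻¹
  (b) J·s⁻¹·m⁻¹·K⁻¹ = N·m·s⁻¹·m⁻¹·K⁻¹ = kg·m·s⁻³·K⁻¹
  (c) [kg·s⁻²] · [s⁻¹] = kg·s⁻³
  (d) [thermal conductivity] = kg·m·s⁻³·K⁻¹
All reduce to kg·m·s⁻³·K⁻¹ except (c), which is kg·s⁻³.

(c)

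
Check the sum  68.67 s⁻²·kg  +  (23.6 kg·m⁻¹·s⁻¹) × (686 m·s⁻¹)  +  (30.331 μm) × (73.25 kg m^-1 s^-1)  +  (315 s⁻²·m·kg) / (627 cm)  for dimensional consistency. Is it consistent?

No

Dimensions:
  68.67 s⁻²·kg:  kg·s⁻²
  (23.6 kg·m⁻¹·s⁻¹) × (686 m·s⁻¹):  [kg·m⁻¹·s⁻¹] · [m·s⁻¹] = kg·s⁻²
  (30.331 μm) × (73.25 kg m^-1 s^-1):  [m] · [kg·m⁻¹·s⁻¹] = kg·s⁻¹
  (315 s⁻²·m·kg) / (627 cm):  [kg·m·s⁻²] / [m] = kg·s⁻²
The terms do not share a single dimension (kg·s⁻² vs kg·s⁻¹).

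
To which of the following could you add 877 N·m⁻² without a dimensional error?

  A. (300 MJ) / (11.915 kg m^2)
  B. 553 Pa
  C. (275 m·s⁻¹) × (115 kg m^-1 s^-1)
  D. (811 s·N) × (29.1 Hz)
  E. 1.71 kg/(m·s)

B.

Reference: N·m⁻² = kg·m·s⁻²·m⁻² = kg·m⁻¹·s⁻².
Each option:
  A. [kg·m²·s⁻²] / [kg·m²] = s⁻²
  B. Pa = N·m⁻² = kg·m⁻¹·s⁻²  ← same
  C. [m·s⁻¹] · [kg·m⁻¹·s⁻¹] = kg·s⁻²
  D. [kg·m·s⁻¹] · [s⁻¹] = kg·m·s⁻²
  E. kg·m⁻¹·s⁻¹
Only B. matches kg·m⁻¹·s⁻².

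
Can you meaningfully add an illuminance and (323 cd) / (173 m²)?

Yes

In SI base units:
  an illuminance:  [illuminance] = m⁻²·cd
  (323 cd) / (173 m²):  [cd] / [m²] = m⁻²·cd
Both are m⁻²·cd, so they have the same dimensions and can be added.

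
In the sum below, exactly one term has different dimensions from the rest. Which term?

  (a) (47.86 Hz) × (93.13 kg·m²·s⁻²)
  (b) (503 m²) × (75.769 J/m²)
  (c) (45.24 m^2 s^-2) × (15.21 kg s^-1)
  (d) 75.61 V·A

(b)

In SI base units:
  (a) [s⁻¹] · [kg·m²·s⁻²] = kg·m²·s⁻³
  (b) [m²] · [kg·s⁻²] = kg·m²·s⁻²
  (c) [m²·s⁻²] · [kg·s⁻¹] = kg·m²·s⁻³
  (d) V·A = J·C⁻¹·A = kg·m²·s⁻³
All reduce to kg·m²·s⁻³ except (b), which is kg·m²·s⁻².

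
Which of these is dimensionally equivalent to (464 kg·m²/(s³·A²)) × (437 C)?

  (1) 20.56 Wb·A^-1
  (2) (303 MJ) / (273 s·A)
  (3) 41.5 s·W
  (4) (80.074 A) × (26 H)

(4)

Reference: [kg·m²·s⁻³·A⁻²] · [s·A] = kg·m²·s⁻²·A⁻¹.
Each option:
  (1) Wb·A⁻¹ = V·s·A⁻¹ = kg·m²·s⁻²·A⁻²
  (2) [kg·m²·s⁻²] / [s·A] = kg·m²·s⁻³·A⁻¹
  (3) W·s = J·s⁻¹·s = kg·m²·s⁻²
  (4) [A] · [kg·m²·s⁻²·A⁻²] = kg·m²·s⁻²·A⁻¹  ← same
Only (4) matches kg·m²·s⁻²·A⁻¹.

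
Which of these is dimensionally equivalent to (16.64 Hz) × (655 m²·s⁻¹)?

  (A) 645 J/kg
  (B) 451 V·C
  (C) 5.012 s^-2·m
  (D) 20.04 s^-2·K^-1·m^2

(A)

Reference: [s⁻¹] · [m²·s⁻¹] = m²·s⁻².
Each option:
  (A) J·kg⁻¹ = N·m·kg⁻¹ = m²·s⁻²  ← same
  (B) C·V = s·A·J·C⁻¹ = kg·m²·s⁻²
  (C) m·s⁻²
  (D) m²·s⁻²·K⁻¹
Only (A) matches m²·s⁻².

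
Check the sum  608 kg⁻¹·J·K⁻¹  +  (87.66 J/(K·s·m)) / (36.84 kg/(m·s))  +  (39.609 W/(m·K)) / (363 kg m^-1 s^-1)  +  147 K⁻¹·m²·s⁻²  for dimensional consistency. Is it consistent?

Reduce each to base SI dimensions:
  608 kg⁻¹·J·K⁻¹:  J·kg⁻¹·K⁻¹ = N·m·kg⁻¹·K⁻¹ = m²·s⁻²·K⁻¹
  (87.66 J/(K·s·m)) / (36.84 kg/(m·s)):  [kg·m·s⁻³·K⁻¹] / [kg·m⁻¹·s⁻¹] = m²·s⁻²·K⁻¹
  (39.609 W/(m·K)) / (363 kg m^-1 s^-1):  [kg·m·s⁻³·K⁻¹] / [kg·m⁻¹·s⁻¹] = m²·s⁻²·K⁻¹
  147 K⁻¹·m²·s⁻²:  m²·s⁻²·K⁻¹
Every term reduces to m²·s⁻²·K⁻¹.

Yes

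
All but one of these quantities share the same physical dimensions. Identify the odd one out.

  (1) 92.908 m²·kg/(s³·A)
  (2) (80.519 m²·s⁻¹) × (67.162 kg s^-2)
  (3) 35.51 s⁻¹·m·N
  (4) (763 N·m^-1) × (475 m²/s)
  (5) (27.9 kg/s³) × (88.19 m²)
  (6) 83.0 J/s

(1)

Dimensions:
  (1) kg·m²·s⁻³·A⁻¹
  (2) [m²·s⁻¹] · [kg·s⁻²] = kg·m²·s⁻³
  (3) N·m·s⁻¹ = kg·m·s⁻²·m·s⁻¹ = kg·m²·s⁻³
  (4) [kg·s⁻²] · [m²·s⁻¹] = kg·m²·s⁻³
  (5) [kg·s⁻³] · [m²] = kg·m²·s⁻³
  (6) J·s⁻¹ = N·m·s⁻¹ = kg·m²·s⁻³
All reduce to kg·m²·s⁻³ except (1), which is kg·m²·s⁻³·A⁻¹.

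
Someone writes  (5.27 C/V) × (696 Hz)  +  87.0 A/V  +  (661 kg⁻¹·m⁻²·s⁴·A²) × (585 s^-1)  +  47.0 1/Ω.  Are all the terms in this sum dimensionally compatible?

Yes

Dimensions:
  (5.27 C/V) × (696 Hz):  [kg⁻¹·m⁻²·s⁴·A²] · [s⁻¹] = kg⁻¹·m⁻²·s³·A²
  87.0 A/V:  A·V⁻¹ = A·(J·C⁻¹)⁻¹ = kg⁻¹·m⁻²·s³·A²
  (661 kg⁻¹·m⁻²·s⁴·A²) × (585 s^-1):  [kg⁻¹·m⁻²·s⁴·A²] · [s⁻¹] = kg⁻¹·m⁻²·s³·A²
  47.0 1/Ω:  Ω⁻¹ = (V·A⁻¹)⁻¹ = kg⁻¹·m⁻²·s³·A²
Every term reduces to kg⁻¹·m⁻²·s³·A².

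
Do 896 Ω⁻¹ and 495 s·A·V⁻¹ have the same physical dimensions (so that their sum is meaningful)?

No

Reduce each to base SI dimensions:
  896 Ω⁻¹:  Ω⁻¹ = (V·A⁻¹)⁻¹ = kg⁻¹·m⁻²·s³·A²
  495 s·A·V⁻¹:  A·s·V⁻¹ = A·s·(J·C⁻¹)⁻¹ = kg⁻¹·m⁻²·s⁴·A²
kg⁻¹·m⁻²·s³·A² ≠ kg⁻¹·m⁻²·s⁴·A², so they cannot be added.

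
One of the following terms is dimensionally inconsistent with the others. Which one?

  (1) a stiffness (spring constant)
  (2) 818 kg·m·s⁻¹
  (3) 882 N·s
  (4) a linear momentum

Expand each in SI base units:
  (1) [stiffness (spring constant)] = kg·s⁻²
  (2) kg·m·s⁻¹
  (3) N·s = kg·m·s⁻²·s = kg·m·s⁻¹
  (4) [linear momentum] = kg·m·s⁻¹
All reduce to kg·m·s⁻¹ except (1), which is kg·s⁻².

(1)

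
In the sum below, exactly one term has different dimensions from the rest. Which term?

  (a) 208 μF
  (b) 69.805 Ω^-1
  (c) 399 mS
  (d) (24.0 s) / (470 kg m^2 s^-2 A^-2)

Dimensions:
  (a) F = C·V⁻¹ = kg⁻¹·m⁻²·s⁴·A²
  (b) Ω⁻¹ = (V·A⁻¹)⁻¹ = kg⁻¹·m⁻²·s³·A²
  (c) S = Ω⁻¹ = kg⁻¹·m⁻²·s³·A²
  (d) [s] / [kg·m²·s⁻²·A⁻²] = kg⁻¹·m⁻²·s³·A²
All reduce to kg⁻¹·m⁻²·s³·A² except (a), which is kg⁻¹·m⁻²·s⁴·A².

(a)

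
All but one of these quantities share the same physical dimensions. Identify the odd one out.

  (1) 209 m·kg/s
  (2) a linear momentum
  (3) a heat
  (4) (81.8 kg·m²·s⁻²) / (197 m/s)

(3)

Reduce each to base SI dimensions:
  (1) kg·m·s⁻¹
  (2) [linear momentum] = kg·m·s⁻¹
  (3) [heat] = kg·m²·s⁻²
  (4) [kg·m²·s⁻²] / [m·s⁻¹] = kg·m·s⁻¹
All reduce to kg·m·s⁻¹ except (3), which is kg·m²·s⁻².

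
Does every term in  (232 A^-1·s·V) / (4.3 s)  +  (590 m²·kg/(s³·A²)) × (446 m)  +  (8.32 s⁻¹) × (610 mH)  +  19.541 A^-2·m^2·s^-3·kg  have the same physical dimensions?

Work out the base dimensions of each:
  (232 A^-1·s·V) / (4.3 s):  [kg·m²·s⁻²·A⁻²] / [s] = kg·m²·s⁻³·A⁻²
  (590 m²·kg/(s³·A²)) × (446 m):  [kg·m²·s⁻³·A⁻²] · [m] = kg·m³·s⁻³·A⁻²
  (8.32 s⁻¹) × (610 mH):  [s⁻¹] · [kg·m²·s⁻²·A⁻²] = kg·m²·s⁻³·A⁻²
  19.541 A^-2·m^2·s^-3·kg:  kg·m²·s⁻³·A⁻²
The terms do not share a single dimension (kg·m²·s⁻³·A⁻² vs kg·m³·s⁻³·A⁻²).

No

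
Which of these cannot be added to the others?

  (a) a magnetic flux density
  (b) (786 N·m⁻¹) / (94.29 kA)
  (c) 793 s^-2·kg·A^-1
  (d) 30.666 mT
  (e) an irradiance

In SI base units:
  (a) [magnetic flux density] = kg·s⁻²·A⁻¹
  (b) [kg·s⁻²] / [A] = kg·s⁻²·A⁻¹
  (c) kg·s⁻²·A⁻¹
  (d) T = Wb·m⁻² = kg·s⁻²·A⁻¹
  (e) [irradiance] = kg·s⁻³
All reduce to kg·s⁻²·A⁻¹ except (e), which is kg·s⁻³.

(e)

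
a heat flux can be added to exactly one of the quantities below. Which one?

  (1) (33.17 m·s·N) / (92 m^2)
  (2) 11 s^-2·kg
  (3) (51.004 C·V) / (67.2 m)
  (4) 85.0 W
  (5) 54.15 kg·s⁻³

Reference: [heat flux] = kg·s⁻³.
Each option:
  (1) [kg·m²·s⁻¹] / [m²] = kg·s⁻¹
  (2) kg·s⁻²
  (3) [kg·m²·s⁻²] / [m] = kg·m·s⁻²
  (4) W = J·s⁻¹ = kg·m²·s⁻³
  (5) kg·s⁻³  ← same
Only (5) matches kg·s⁻³.

(5)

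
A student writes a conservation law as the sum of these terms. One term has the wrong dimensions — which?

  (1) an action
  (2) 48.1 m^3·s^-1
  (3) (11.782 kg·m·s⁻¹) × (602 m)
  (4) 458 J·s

(2)

Work out the base dimensions of each:
  (1) [action] = kg·m²·s⁻¹
  (2) m³·s⁻¹
  (3) [kg·m·s⁻¹] · [m] = kg·m²·s⁻¹
  (4) J·s = N·m·s = kg·m²·s⁻¹
All reduce to kg·m²·s⁻¹ except (2), which is m³·s⁻¹.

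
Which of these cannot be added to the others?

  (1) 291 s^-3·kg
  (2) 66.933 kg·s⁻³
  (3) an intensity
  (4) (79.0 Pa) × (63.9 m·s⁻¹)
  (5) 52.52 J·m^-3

(5)

Expand each in SI base units:
  (1) kg·s⁻³
  (2) kg·s⁻³
  (3) [intensity] = kg·s⁻³
  (4) [kg·m⁻¹·s⁻²] · [m·s⁻¹] = kg·s⁻³
  (5) J·m⁻³ = N·m·m⁻³ = kg·m⁻¹·s⁻²
All reduce to kg·s⁻³ except (5), which is kg·m⁻¹·s⁻².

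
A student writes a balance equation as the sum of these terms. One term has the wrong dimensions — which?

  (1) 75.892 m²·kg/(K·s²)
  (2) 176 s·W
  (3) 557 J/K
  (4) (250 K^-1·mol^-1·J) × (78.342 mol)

Dimensions:
  (1) kg·m²·s⁻²·K⁻¹
  (2) W·s = J·s⁻¹·s = kg·m²·s⁻²
  (3) J·K⁻¹ = N·m·K⁻¹ = kg·m²·s⁻²·K⁻¹
  (4) [kg·m²·s⁻²·K⁻¹·mol⁻¹] · [mol] = kg·m²·s⁻²·K⁻¹
All reduce to kg·m²·s⁻²·K⁻¹ except (2), which is kg·m²·s⁻².

(2)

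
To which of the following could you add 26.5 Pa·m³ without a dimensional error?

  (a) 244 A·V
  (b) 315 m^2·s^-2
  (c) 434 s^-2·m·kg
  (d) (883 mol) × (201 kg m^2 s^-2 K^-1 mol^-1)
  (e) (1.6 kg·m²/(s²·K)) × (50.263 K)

(e)

Reference: Pa·m³ = N·m⁻²·m³ = kg·m²·s⁻².
Each option:
  (a) V·A = J·C⁻¹·A = kg·m²·s⁻³
  (b) m²·s⁻²
  (c) kg·m·s⁻²
  (d) [mol] · [kg·m²·s⁻²·K⁻¹·mol⁻¹] = kg·m²·s⁻²·K⁻¹
  (e) [kg·m²·s⁻²·K⁻¹] · [K] = kg·m²·s⁻²  ← same
Only (e) matches kg·m²·s⁻².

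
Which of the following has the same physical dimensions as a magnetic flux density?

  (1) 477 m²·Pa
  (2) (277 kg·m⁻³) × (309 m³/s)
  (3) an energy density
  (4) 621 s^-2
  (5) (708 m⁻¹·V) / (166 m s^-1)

(5)

Reference: [magnetic flux density] = kg·s⁻²·A⁻¹.
Each option:
  (1) Pa·m² = N·m⁻²·m² = kg·m·s⁻²
  (2) [kg·m⁻³] · [m³·s⁻¹] = kg·s⁻¹
  (3) [energy density] = kg·m⁻¹·s⁻²
  (4) s⁻²
  (5) [kg·m·s⁻³·A⁻¹] / [m·s⁻¹] = kg·s⁻²·A⁻¹  ← same
Only (5) matches kg·s⁻²·A⁻¹.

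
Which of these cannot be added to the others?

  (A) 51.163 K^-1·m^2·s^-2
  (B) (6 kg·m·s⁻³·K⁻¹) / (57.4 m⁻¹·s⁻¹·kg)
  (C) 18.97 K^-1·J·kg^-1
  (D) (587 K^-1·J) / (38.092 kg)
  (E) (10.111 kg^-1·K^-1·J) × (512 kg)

Dimensions:
  (A) m²·s⁻²·K⁻¹
  (B) [kg·m·s⁻³·K⁻¹] / [kg·m⁻¹·s⁻¹] = m²·s⁻²·K⁻¹
  (C) J·kg⁻¹·K⁻¹ = N·m·kg⁻¹·K⁻¹ = m²·s⁻²·K⁻¹
  (D) [kg·m²·s⁻²·K⁻¹] / [kg] = m²·s⁻²·K⁻¹
  (E) [m²·s⁻²·K⁻¹] · [kg] = kg·m²·s⁻²·K⁻¹
All reduce to m²·s⁻²·K⁻¹ except (E), which is kg·m²·s⁻²·K⁻¹.

(E)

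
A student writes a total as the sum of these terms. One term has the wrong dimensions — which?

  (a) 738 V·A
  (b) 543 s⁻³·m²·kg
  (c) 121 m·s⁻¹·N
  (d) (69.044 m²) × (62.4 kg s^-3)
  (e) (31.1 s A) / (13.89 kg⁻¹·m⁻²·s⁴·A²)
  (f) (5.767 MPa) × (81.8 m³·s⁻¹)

In SI base units:
  (a) V·A = J·C⁻¹·A = kg·m²·s⁻³
  (b) kg·m²·s⁻³
  (c) N·m·s⁻¹ = kg·m·s⁻²·m·s⁻¹ = kg·m²·s⁻³
  (d) [m²] · [kg·s⁻³] = kg·m²·s⁻³
  (e) [s·A] / [kg⁻¹·m⁻²·s⁴·A²] = kg·m²·s⁻³·A⁻¹
  (f) [kg·m⁻¹·s⁻²] · [m³·s⁻¹] = kg·m²·s⁻³
All reduce to kg·m²·s⁻³ except (e), which is kg·m²·s⁻³·A⁻¹.

(e)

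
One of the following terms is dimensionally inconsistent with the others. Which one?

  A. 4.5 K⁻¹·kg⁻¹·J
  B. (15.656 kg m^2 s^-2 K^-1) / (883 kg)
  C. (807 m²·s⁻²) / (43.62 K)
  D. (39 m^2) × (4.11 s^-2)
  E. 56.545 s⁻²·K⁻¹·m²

D.

Dimensions:
  A. J·kg⁻¹·K⁻¹ = N·m·kg⁻¹·K⁻¹ = m²·s⁻²·K⁻¹
  B. [kg·m²·s⁻²·K⁻¹] / [kg] = m²·s⁻²·K⁻¹
  C. [m²·s⁻²] / [K] = m²·s⁻²·K⁻¹
  D. [m²] · [s⁻²] = m²·s⁻²
  E. m²·s⁻²·K⁻¹
All reduce to m²·s⁻²·K⁻¹ except D., which is m²·s⁻².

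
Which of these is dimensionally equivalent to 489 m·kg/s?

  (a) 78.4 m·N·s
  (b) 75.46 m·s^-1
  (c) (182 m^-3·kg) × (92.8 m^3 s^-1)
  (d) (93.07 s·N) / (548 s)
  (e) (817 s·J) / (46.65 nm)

Reference: kg·m·s⁻¹.
Each option:
  (a) N·m·s = kg·m·s⁻²·m·s = kg·m²·s⁻¹
  (b) m·s⁻¹
  (c) [kg·m⁻³] · [m³·s⁻¹] = kg·s⁻¹
  (d) [kg·m·s⁻¹] / [s] = kg·m·s⁻²
  (e) [kg·m²·s⁻¹] / [m] = kg·m·s⁻¹  ← same
Only (e) matches kg·m·s⁻¹.

(e)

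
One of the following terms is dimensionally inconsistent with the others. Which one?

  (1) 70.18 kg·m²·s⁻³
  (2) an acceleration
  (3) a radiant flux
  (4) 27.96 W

(2)

Expand each in SI base units:
  (1) kg·m²·s⁻³
  (2) [acceleration] = m·s⁻²
  (3) [radiant flux] = kg·m²·s⁻³
  (4) W = J·s⁻¹ = kg·m²·s⁻³
All reduce to kg·m²·s⁻³ except (2), which is m·s⁻².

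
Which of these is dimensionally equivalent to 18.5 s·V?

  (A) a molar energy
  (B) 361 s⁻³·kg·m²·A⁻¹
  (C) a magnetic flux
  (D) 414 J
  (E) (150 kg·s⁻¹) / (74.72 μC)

Reference: V·s = J·C⁻¹·s = kg·m²·s⁻²·A⁻¹.
Each option:
  (A) [molar energy] = kg·m²·s⁻²·mol⁻¹
  (B) kg·m²·s⁻³·A⁻¹
  (C) [magnetic flux] = kg·m²·s⁻²·A⁻¹  ← same
  (D) J = N·m = kg·m²·s⁻²
  (E) [kg·s⁻¹] / [s·A] = kg·s⁻²·A⁻¹
Only (C) matches kg·m²·s⁻²·A⁻¹.

(C)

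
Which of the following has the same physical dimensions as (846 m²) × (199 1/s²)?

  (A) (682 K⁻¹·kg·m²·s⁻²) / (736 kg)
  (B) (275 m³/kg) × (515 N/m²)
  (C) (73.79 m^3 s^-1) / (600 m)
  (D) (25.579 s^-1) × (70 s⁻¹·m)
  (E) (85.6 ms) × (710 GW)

Reference: [m²] · [s⁻²] = m²·s⁻².
Each option:
  (A) [kg·m²·s⁻²·K⁻¹] / [kg] = m²·s⁻²·K⁻¹
  (B) [kg⁻¹·m³] · [kg·m⁻¹·s⁻²] = m²·s⁻²  ← same
  (C) [m³·s⁻¹] / [m] = m²·s⁻¹
  (D) [s⁻¹] · [m·s⁻¹] = m·s⁻²
  (E) [s] · [kg·m²·s⁻³] = kg·m²·s⁻²
Only (B) matches m²·s⁻².

(B)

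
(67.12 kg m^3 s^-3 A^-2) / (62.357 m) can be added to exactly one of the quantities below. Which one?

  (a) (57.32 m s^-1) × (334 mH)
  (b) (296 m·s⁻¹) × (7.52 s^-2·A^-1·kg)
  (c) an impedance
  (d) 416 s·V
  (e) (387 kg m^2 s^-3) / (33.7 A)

(c)

Reference: [kg·m³·s⁻³·A⁻²] / [m] = kg·m²·s⁻³·A⁻².
Each option:
  (a) [m·s⁻¹] · [kg·m²·s⁻²·A⁻²] = kg·m³·s⁻³·A⁻²
  (b) [m·s⁻¹] · [kg·s⁻²·A⁻¹] = kg·m·s⁻³·A⁻¹
  (c) [impedance] = kg·m²·s⁻³·A⁻²  ← same
  (d) V·s = J·C⁻¹·s = kg·m²·s⁻²·A⁻¹
  (e) [kg·m²·s⁻³] / [A] = kg·m²·s⁻³·A⁻¹
Only (c) matches kg·m²·s⁻³·A⁻².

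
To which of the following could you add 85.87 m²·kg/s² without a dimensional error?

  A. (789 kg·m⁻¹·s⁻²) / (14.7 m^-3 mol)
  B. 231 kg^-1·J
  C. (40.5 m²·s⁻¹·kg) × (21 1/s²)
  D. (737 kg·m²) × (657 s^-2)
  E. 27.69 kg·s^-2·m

D.

Reference: kg·m²·s⁻².
Each option:
  A. [kg·m⁻¹·s⁻²] / [m⁻³·mol] = kg·m²·s⁻²·mol⁻¹
  B. J·kg⁻¹ = N·m·kg⁻¹ = m²·s⁻²
  C. [kg·m²·s⁻¹] · [s⁻²] = kg·m²·s⁻³
  D. [kg·m²] · [s⁻²] = kg·m²·s⁻²  ← same
  E. kg·m·s⁻²
Only D. matches kg·m²·s⁻².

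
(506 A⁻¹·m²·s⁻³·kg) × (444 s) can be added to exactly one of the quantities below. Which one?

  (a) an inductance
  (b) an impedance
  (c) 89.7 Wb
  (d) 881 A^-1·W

(c)

Reference: [kg·m²·s⁻³·A⁻¹] · [s] = kg·m²·s⁻²·A⁻¹.
Each option:
  (a) [inductance] = kg·m²·s⁻²·A⁻²
  (b) [impedance] = kg·m²·s⁻³·A⁻²
  (c) Wb = V·s = kg·m²·s⁻²·A⁻¹  ← same
  (d) W·A⁻¹ = J·s⁻¹·A⁻¹ = kg·m²·s⁻³·A⁻¹
Only (c) matches kg·m²·s⁻²·A⁻¹.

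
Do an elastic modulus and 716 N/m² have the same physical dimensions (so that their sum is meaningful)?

Reduce each to base SI dimensions:
  an elastic modulus:  [elastic modulus] = kg·m⁻¹·s⁻²
  716 N/m²:  N·m⁻² = kg·m·s⁻²·m⁻² = kg·m⁻¹·s⁻²
Both are kg·m⁻¹·s⁻², so they have the same dimensions and can be added.

Yes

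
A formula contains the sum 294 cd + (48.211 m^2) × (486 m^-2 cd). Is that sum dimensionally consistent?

In SI base units:
  294 cd:  cd
  (48.211 m^2) × (486 m^-2 cd):  [m²] · [m⁻²·cd] = cd
Both are cd, so they have the same dimensions and can be added.

Yes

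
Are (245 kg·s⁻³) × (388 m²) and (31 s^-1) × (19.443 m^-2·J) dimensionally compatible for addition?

Expand each in SI base units:
  (245 kg·s⁻³) × (388 m²):  [kg·s⁻³] · [m²] = kg·m²·s⁻³
  (31 s^-1) × (19.443 m^-2·J):  [s⁻¹] · [kg·s⁻²] = kg·s⁻³
kg·m²·s⁻³ ≠ kg·s⁻³, so they cannot be added.

No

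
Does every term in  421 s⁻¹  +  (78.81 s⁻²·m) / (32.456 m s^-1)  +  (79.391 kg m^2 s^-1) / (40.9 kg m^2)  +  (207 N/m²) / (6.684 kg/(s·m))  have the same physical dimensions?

Yes

In SI base units:
  421 s⁻¹:  s⁻¹
  (78.81 s⁻²·m) / (32.456 m s^-1):  [m·s⁻²] / [m·s⁻¹] = s⁻¹
  (79.391 kg m^2 s^-1) / (40.9 kg m^2):  [kg·m²·s⁻¹] / [kg·m²] = s⁻¹
  (207 N/m²) / (6.684 kg/(s·m)):  [kg·m⁻¹·s⁻²] / [kg·m⁻¹·s⁻¹] = s⁻¹
Every term reduces to s⁻¹.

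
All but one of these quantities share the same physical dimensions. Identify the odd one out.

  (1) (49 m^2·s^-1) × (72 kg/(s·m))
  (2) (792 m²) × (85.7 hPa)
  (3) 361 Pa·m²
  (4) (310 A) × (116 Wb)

(4)

Work out the base dimensions of each:
  (1) [m²·s⁻¹] · [kg·m⁻¹·s⁻¹] = kg·m·s⁻²
  (2) [m²] · [kg·m⁻¹·s⁻²] = kg·m·s⁻²
  (3) Pa·m² = N·m⁻²·m² = kg·m·s⁻²
  (4) [A] · [kg·m²·s⁻²·A⁻¹] = kg·m²·s⁻²
All reduce to kg·m·s⁻² except (4), which is kg·m²·s⁻².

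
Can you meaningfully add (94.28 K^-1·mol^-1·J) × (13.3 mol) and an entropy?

Reduce each to base SI dimensions:
  (94.28 K^-1·mol^-1·J) × (13.3 mol):  [kg·m²·s⁻²·K⁻¹·mol⁻¹] · [mol] = kg·m²·s⁻²·K⁻¹
  an entropy:  [entropy] = kg·m²·s⁻²·K⁻¹
Both are kg·m²·s⁻²·K⁻¹, so they have the same dimensions and can be added.

Yes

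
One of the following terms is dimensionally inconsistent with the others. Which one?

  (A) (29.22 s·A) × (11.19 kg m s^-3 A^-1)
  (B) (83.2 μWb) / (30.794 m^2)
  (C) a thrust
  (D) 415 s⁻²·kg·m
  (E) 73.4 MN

(B)

Dimensions:
  (A) [s·A] · [kg·m·s⁻³·A⁻¹] = kg·m·s⁻²
  (B) [kg·m²·s⁻²·A⁻¹] / [m²] = kg·s⁻²·A⁻¹
  (C) [thrust] = kg·m·s⁻²
  (D) kg·m·s⁻²
  (E) N = kg·m·s⁻²
All reduce to kg·m·s⁻² except (B), which is kg·s⁻²·A⁻¹.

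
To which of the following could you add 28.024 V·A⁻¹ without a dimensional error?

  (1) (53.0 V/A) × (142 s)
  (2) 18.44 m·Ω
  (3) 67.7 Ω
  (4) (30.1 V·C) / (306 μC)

(3)

Reference: V·A⁻¹ = J·C⁻¹·A⁻¹ = kg·m²·s⁻³·A⁻².
Each option:
  (1) [kg·m²·s⁻³·A⁻²] · [s] = kg·m²·s⁻²·A⁻²
  (2) Ω·m = V·A⁻¹·m = kg·m³·s⁻³·A⁻²
  (3) Ω = V·A⁻¹ = kg·m²·s⁻³·A⁻²  ← same
  (4) [kg·m²·s⁻²] / [s·A] = kg·m²·s⁻³·A⁻¹
Only (3) matches kg·m²·s⁻³·A⁻².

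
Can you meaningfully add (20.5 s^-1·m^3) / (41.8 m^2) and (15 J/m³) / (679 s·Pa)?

Expand each in SI base units:
  (20.5 s^-1·m^3) / (41.8 m^2):  [m³·s⁻¹] / [m²] = m·s⁻¹
  (15 J/m³) / (679 s·Pa):  [kg·m⁻¹·s⁻²] / [kg·m⁻¹·s⁻¹] = s⁻¹
m·s⁻¹ ≠ s⁻¹, so they cannot be added.

No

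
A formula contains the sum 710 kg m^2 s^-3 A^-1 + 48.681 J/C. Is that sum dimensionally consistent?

Yes

Reduce each to base SI dimensions:
  710 kg m^2 s^-3 A^-1:  kg·m²·s⁻³·A⁻¹
  48.681 J/C:  J·C⁻¹ = N·m·(s·A)⁻¹ = kg·m²·s⁻³·A⁻¹
Both are kg·m²·s⁻³·A⁻¹, so they have the same dimensions and can be added.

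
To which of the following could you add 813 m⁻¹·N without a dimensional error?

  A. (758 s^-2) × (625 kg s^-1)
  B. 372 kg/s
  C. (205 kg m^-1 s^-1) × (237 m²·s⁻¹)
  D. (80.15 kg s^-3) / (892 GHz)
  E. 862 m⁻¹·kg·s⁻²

D.

Reference: N·m⁻¹ = kg·m·s⁻²·m⁻¹ = kg·s⁻².
Each option:
  A. [s⁻²] · [kg·s⁻¹] = kg·s⁻³
  B. kg·s⁻¹
  C. [kg·m⁻¹·s⁻¹] · [m²·s⁻¹] = kg·m·s⁻²
  D. [kg·s⁻³] / [s⁻¹] = kg·s⁻²  ← same
  E. kg·m⁻¹·s⁻²
Only D. matches kg·s⁻².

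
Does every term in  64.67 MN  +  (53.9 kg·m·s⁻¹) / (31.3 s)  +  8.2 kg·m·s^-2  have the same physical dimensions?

Expand each in SI base units:
  64.67 MN:  N = kg·m·s⁻²
  (53.9 kg·m·s⁻¹) / (31.3 s):  [kg·m·s⁻¹] / [s] = kg·m·s⁻²
  8.2 kg·m·s^-2:  kg·m·s⁻²
Every term reduces to kg·m·s⁻².

Yes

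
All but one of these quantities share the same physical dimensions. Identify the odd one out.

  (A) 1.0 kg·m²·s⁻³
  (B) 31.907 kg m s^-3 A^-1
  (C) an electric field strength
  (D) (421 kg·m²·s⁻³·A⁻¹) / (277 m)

(A)

In SI base units:
  (A) kg·m²·s⁻³
  (B) kg·m·s⁻³·A⁻¹
  (C) [electric field strength] = kg·m·s⁻³·A⁻¹
  (D) [kg·m²·s⁻³·A⁻¹] / [m] = kg·m·s⁻³·A⁻¹
All reduce to kg·m·s⁻³·A⁻¹ except (A), which is kg·m²·s⁻³.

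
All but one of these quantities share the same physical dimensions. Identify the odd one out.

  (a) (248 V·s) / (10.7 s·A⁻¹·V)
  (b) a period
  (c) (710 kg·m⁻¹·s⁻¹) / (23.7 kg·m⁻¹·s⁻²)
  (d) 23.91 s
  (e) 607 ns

In SI base units:
  (a) [kg·m²·s⁻²·A⁻¹] / [kg·m²·s⁻²·A⁻²] = A
  (b) [period] = s
  (c) [kg·m⁻¹·s⁻¹] / [kg·m⁻¹·s⁻²] = s
  (d) s
  (e) s
All reduce to s except (a), which is A.

(a)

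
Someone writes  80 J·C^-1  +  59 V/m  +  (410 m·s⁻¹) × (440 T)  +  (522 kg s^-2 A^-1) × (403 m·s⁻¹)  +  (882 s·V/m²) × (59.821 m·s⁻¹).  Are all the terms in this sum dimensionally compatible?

Expand each in SI base units:
  80 J·C^-1:  J·C⁻¹ = N·m·(s·A)⁻¹ = kg·m²·s⁻³·A⁻¹
  59 V/m:  V·m⁻¹ = J·C⁻¹·m⁻¹ = kg·m·s⁻³·A⁻¹
  (410 m·s⁻¹) × (440 T):  [m·s⁻¹] · [kg·s⁻²·A⁻¹] = kg·m·s⁻³·A⁻¹
  (522 kg s^-2 A^-1) × (403 m·s⁻¹):  [kg·s⁻²·A⁻¹] · [m·s⁻¹] = kg·m·s⁻³·A⁻¹
  (882 s·V/m²) × (59.821 m·s⁻¹):  [kg·s⁻²·A⁻¹] · [m·s⁻¹] = kg·m·s⁻³·A⁻¹
The terms do not share a single dimension (kg·m²·s⁻³·A⁻¹ vs kg·m·s⁻³·A⁻¹).

No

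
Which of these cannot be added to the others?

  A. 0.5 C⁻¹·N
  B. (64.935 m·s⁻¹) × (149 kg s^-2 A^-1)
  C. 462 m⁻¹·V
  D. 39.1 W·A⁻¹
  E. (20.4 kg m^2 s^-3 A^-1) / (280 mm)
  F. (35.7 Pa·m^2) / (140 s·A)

D.

Expand each in SI base units:
  A. N·C⁻¹ = kg·m·s⁻²·(s·A)⁻¹ = kg·m·s⁻³·A⁻¹
  B. [m·s⁻¹] · [kg·s⁻²·A⁻¹] = kg·m·s⁻³·A⁻¹
  C. V·m⁻¹ = J·C⁻¹·m⁻¹ = kg·m·s⁻³·A⁻¹
  D. W·A⁻¹ = J·s⁻¹·A⁻¹ = kg·m²·s⁻³·A⁻¹
  E. [kg·m²·s⁻³·A⁻¹] / [m] = kg·m·s⁻³·A⁻¹
  F. [kg·m·s⁻²] / [s·A] = kg·m·s⁻³·A⁻¹
All reduce to kg·m·s⁻³·A⁻¹ except D., which is kg·m²·s⁻³·A⁻¹.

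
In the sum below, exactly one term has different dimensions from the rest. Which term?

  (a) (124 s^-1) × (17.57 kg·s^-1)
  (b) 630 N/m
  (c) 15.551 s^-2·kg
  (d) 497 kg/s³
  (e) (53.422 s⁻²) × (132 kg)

Dimensions:
  (a) [s⁻¹] · [kg·s⁻¹] = kg·s⁻²
  (b) N·m⁻¹ = kg·m·s⁻²·m⁻¹ = kg·s⁻²
  (c) kg·s⁻²
  (d) kg·s⁻³
  (e) [s⁻²] · [kg] = kg·s⁻²
All reduce to kg·s⁻² except (d), which is kg·s⁻³.

(d)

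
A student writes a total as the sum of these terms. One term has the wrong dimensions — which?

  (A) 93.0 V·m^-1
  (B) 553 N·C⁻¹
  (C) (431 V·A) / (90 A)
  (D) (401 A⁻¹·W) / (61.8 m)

(C)

Dimensions:
  (A) V·m⁻¹ = J·C⁻¹·m⁻¹ = kg·m·s⁻³·A⁻¹
  (B) N·C⁻¹ = kg·m·s⁻²·(s·A)⁻¹ = kg·m·s⁻³·A⁻¹
  (C) [kg·m²·s⁻³] / [A] = kg·m²·s⁻³·A⁻¹
  (D) [kg·m²·s⁻³·A⁻¹] / [m] = kg·m·s⁻³·A⁻¹
All reduce to kg·m·s⁻³·A⁻¹ except (C), which is kg·m²·s⁻³·A⁻¹.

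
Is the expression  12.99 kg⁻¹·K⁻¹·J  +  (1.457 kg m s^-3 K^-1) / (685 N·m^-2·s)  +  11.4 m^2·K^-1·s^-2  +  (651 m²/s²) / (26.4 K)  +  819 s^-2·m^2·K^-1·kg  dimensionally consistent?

No

Expand each in SI base units:
  12.99 kg⁻¹·K⁻¹·J:  J·kg⁻¹·K⁻¹ = N·m·kg⁻¹·K⁻¹ = m²·s⁻²·K⁻¹
  (1.457 kg m s^-3 K^-1) / (685 N·m^-2·s):  [kg·m·s⁻³·K⁻¹] / [kg·m⁻¹·s⁻¹] = m²·s⁻²·K⁻¹
  11.4 m^2·K^-1·s^-2:  m²·s⁻²·K⁻¹
  (651 m²/s²) / (26.4 K):  [m²·s⁻²] / [K] = m²·s⁻²·K⁻¹
  819 s^-2·m^2·K^-1·kg:  kg·m²·s⁻²·K⁻¹
The terms do not share a single dimension (kg·m²·s⁻²·K⁻¹ vs m²·s⁻²·K⁻¹).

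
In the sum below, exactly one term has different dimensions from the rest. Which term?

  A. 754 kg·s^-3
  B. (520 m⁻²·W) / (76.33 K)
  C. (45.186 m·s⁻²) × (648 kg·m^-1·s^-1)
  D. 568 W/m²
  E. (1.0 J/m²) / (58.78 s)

B.

In SI base units:
  A. kg·s⁻³
  B. [kg·s⁻³] / [K] = kg·s⁻³·K⁻¹
  C. [m·s⁻²] · [kg·m⁻¹·s⁻¹] = kg·s⁻³
  D. W·m⁻² = J·s⁻¹·m⁻² = kg·s⁻³
  E. [kg·s⁻²] / [s] = kg·s⁻³
All reduce to kg·s⁻³ except B., which is kg·s⁻³·K⁻¹.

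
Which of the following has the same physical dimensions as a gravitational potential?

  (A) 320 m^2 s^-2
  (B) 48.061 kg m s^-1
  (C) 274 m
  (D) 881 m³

(A)

Reference: [gravitational potential] = m²·s⁻².
Each option:
  (A) m²·s⁻²  ← same
  (B) kg·m·s⁻¹
  (C) m
  (D) m³
Only (A) matches m²·s⁻².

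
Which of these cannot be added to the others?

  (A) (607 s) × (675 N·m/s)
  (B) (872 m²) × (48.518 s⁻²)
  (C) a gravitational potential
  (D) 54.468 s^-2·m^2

(A)

Work out the base dimensions of each:
  (A) [s] · [kg·m²·s⁻³] = kg·m²·s⁻²
  (B) [m²] · [s⁻²] = m²·s⁻²
  (C) [gravitational potential] = m²·s⁻²
  (D) m²·s⁻²
All reduce to m²·s⁻² except (A), which is kg·m²·s⁻².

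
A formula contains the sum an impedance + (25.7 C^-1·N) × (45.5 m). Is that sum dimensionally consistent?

In SI base units:
  an impedance:  [impedance] = kg·m²·s⁻³·A⁻²
  (25.7 C^-1·N) × (45.5 m):  [kg·m·s⁻³·A⁻¹] · [m] = kg·m²·s⁻³·A⁻¹
kg·m²·s⁻³·A⁻² ≠ kg·m²·s⁻³·A⁻¹, so they cannot be added.

No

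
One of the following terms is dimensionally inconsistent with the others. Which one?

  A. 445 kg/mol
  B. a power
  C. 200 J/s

A.

Reduce each to base SI dimensions:
  A. kg·mol⁻¹
  B. [power] = kg·m²·s⁻³
  C. J·s⁻¹ = N·m·s⁻¹ = kg·m²·s⁻³
All reduce to kg·m²·s⁻³ except A., which is kg·mol⁻¹.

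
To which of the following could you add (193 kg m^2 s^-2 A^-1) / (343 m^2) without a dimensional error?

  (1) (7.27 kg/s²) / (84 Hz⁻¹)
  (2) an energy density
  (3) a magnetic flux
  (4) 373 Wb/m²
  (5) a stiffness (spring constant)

(4)

Reference: [kg·m²·s⁻²·A⁻¹] / [m²] = kg·s⁻²·A⁻¹.
Each option:
  (1) [kg·s⁻²] / [s] = kg·s⁻³
  (2) [energy density] = kg·m⁻¹·s⁻²
  (3) [magnetic flux] = kg·m²·s⁻²·A⁻¹
  (4) Wb·m⁻² = V·s·m⁻² = kg·s⁻²·A⁻¹  ← same
  (5) [stiffness (spring constant)] = kg·s⁻²
Only (4) matches kg·s⁻²·A⁻¹.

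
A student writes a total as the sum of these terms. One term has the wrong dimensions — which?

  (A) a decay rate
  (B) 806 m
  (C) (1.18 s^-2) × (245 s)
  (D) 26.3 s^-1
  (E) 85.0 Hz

In SI base units:
  (A) [decay rate] = s⁻¹
  (B) m
  (C) [s⁻²] · [s] = s⁻¹
  (D) s⁻¹
  (E) Hz = s⁻¹
All reduce to s⁻¹ except (B), which is m.

(B)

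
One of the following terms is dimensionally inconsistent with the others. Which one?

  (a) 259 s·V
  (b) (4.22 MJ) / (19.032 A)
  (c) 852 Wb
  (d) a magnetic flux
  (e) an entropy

Work out the base dimensions of each:
  (a) V·s = J·C⁻¹·s = kg·m²·s⁻²·A⁻¹
  (b) [kg·m²·s⁻²] / [A] = kg·m²·s⁻²·A⁻¹
  (c) Wb = V·s = kg·m²·s⁻²·A⁻¹
  (d) [magnetic flux] = kg·m²·s⁻²·A⁻¹
  (e) [entropy] = kg·m²·s⁻²·K⁻¹
All reduce to kg·m²·s⁻²·A⁻¹ except (e), which is kg·m²·s⁻²·K⁻¹.

(e)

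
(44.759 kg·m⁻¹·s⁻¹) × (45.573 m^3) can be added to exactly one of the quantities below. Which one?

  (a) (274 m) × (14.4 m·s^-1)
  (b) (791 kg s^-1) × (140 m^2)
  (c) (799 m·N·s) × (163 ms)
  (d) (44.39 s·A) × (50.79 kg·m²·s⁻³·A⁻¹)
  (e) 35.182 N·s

(b)

Reference: [kg·m⁻¹·s⁻¹] · [m³] = kg·m²·s⁻¹.
Each option:
  (a) [m] · [m·s⁻¹] = m²·s⁻¹
  (b) [kg·s⁻¹] · [m²] = kg·m²·s⁻¹  ← same
  (c) [kg·m²·s⁻¹] · [s] = kg·m²
  (d) [s·A] · [kg·m²·s⁻³·A⁻¹] = kg·m²·s⁻²
  (e) N·s = kg·m·s⁻²·s = kg·m·s⁻¹
Only (b) matches kg·m²·s⁻¹.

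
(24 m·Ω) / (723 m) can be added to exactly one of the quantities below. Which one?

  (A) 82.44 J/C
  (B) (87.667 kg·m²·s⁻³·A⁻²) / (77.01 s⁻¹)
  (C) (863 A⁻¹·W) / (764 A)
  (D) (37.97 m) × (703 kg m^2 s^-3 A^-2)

(C)

Reference: [kg·m³·s⁻³·A⁻²] / [m] = kg·m²·s⁻³·A⁻².
Each option:
  (A) J·C⁻¹ = N·m·(s·A)⁻¹ = kg·m²·s⁻³·A⁻¹
  (B) [kg·m²·s⁻³·A⁻²] / [s⁻¹] = kg·m²·s⁻²·A⁻²
  (C) [kg·m²·s⁻³·A⁻¹] / [A] = kg·m²·s⁻³·A⁻²  ← same
  (D) [m] · [kg·m²·s⁻³·A⁻²] = kg·m³·s⁻³·A⁻²
Only (C) matches kg·m²·s⁻³·A⁻².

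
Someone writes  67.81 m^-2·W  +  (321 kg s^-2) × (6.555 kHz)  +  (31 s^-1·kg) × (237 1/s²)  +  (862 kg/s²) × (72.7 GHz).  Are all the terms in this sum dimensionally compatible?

Yes

Expand each in SI base units:
  67.81 m^-2·W:  W·m⁻² = J·s⁻¹·m⁻² = kg·s⁻³
  (321 kg s^-2) × (6.555 kHz):  [kg·s⁻²] · [s⁻¹] = kg·s⁻³
  (31 s^-1·kg) × (237 1/s²):  [kg·s⁻¹] · [s⁻²] = kg·s⁻³
  (862 kg/s²) × (72.7 GHz):  [kg·s⁻²] · [s⁻¹] = kg·s⁻³
Every term reduces to kg·s⁻³.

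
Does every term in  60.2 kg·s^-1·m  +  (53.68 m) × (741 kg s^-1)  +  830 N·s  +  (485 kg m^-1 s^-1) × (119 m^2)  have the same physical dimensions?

Reduce each to base SI dimensions:
  60.2 kg·s^-1·m:  kg·m·s⁻¹
  (53.68 m) × (741 kg s^-1):  [m] · [kg·s⁻¹] = kg·m·s⁻¹
  830 N·s:  N·s = kg·m·s⁻²·s = kg·m·s⁻¹
  (485 kg m^-1 s^-1) × (119 m^2):  [kg·m⁻¹·s⁻¹] · [m²] = kg·m·s⁻¹
Every term reduces to kg·m·s⁻¹.

Yes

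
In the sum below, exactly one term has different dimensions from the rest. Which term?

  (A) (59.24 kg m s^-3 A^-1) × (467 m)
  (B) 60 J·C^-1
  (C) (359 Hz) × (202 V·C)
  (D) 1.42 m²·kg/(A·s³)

(C)

In SI base units:
  (A) [kg·m·s⁻³·A⁻¹] · [m] = kg·m²·s⁻³·A⁻¹
  (B) J·C⁻¹ = N·m·(s·A)⁻¹ = kg·m²·s⁻³·A⁻¹
  (C) [s⁻¹] · [kg·m²·s⁻²] = kg·m²·s⁻³
  (D) kg·m²·s⁻³·A⁻¹
All reduce to kg·m²·s⁻³·A⁻¹ except (C), which is kg·m²·s⁻³.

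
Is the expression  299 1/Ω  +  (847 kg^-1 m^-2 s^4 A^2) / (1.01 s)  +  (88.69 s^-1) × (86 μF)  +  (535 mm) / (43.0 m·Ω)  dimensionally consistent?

Expand each in SI base units:
  299 1/Ω:  Ω⁻¹ = (V·A⁻¹)⁻¹ = kg⁻¹·m⁻²·s³·A²
  (847 kg^-1 m^-2 s^4 A^2) / (1.01 s):  [kg⁻¹·m⁻²·s⁴·A²] / [s] = kg⁻¹·m⁻²·s³·A²
  (88.69 s^-1) × (86 μF):  [s⁻¹] · [kg⁻¹·m⁻²·s⁴·A²] = kg⁻¹·m⁻²·s³·A²
  (535 mm) / (43.0 m·Ω):  [m] / [kg·m³·s⁻³·A⁻²] = kg⁻¹·m⁻²·s³·A²
Every term reduces to kg⁻¹·m⁻²·s³·A².

Yes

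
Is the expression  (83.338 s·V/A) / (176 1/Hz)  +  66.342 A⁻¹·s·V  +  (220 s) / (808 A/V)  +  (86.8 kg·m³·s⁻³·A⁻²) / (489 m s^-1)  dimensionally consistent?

No

Expand each in SI base units:
  (83.338 s·V/A) / (176 1/Hz):  [kg·m²·s⁻²·A⁻²] / [s] = kg·m²·s⁻³·A⁻²
  66.342 A⁻¹·s·V:  V·s·A⁻¹ = J·C⁻¹·s·A⁻¹ = kg·m²·s⁻²·A⁻²
  (220 s) / (808 A/V):  [s] / [kg⁻¹·m⁻²·s³·A²] = kg·m²·s⁻²·A⁻²
  (86.8 kg·m³·s⁻³·A⁻²) / (489 m s^-1):  [kg·m³·s⁻³·A⁻²] / [m·s⁻¹] = kg·m²·s⁻²·A⁻²
The terms do not share a single dimension (kg·m²·s⁻²·A⁻² vs kg·m²·s⁻³·A⁻²).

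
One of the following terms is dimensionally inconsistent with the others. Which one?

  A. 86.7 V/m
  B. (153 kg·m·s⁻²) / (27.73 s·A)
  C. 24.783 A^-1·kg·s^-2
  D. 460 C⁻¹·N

In SI base units:
  A. V·m⁻¹ = J·C⁻¹·m⁻¹ = kg·m·s⁻³·A⁻¹
  B. [kg·m·s⁻²] / [s·A] = kg·m·s⁻³·A⁻¹
  C. kg·s⁻²·A⁻¹
  D. N·C⁻¹ = kg·m·s⁻²·(s·A)⁻¹ = kg·m·s⁻³·A⁻¹
All reduce to kg·m·s⁻³·A⁻¹ except C., which is kg·s⁻²·A⁻¹.

C.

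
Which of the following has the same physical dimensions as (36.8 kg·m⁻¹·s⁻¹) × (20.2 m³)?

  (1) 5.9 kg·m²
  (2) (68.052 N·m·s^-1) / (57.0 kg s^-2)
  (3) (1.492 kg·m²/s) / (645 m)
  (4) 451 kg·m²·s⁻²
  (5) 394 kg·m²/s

(5)

Reference: [kg·m⁻¹·s⁻¹] · [m³] = kg·m²·s⁻¹.
Each option:
  (1) kg·m²
  (2) [kg·m²·s⁻³] / [kg·s⁻²] = m²·s⁻¹
  (3) [kg·m²·s⁻¹] / [m] = kg·m·s⁻¹
  (4) kg·m²·s⁻²
  (5) kg·m²·s⁻¹  ← same
Only (5) matches kg·m²·s⁻¹.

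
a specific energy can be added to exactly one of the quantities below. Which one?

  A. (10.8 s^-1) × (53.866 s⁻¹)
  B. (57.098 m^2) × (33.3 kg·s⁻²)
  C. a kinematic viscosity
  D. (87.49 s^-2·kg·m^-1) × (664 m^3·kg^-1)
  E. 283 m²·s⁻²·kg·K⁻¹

Reference: [specific energy] = m²·s⁻².
Each option:
  A. [s⁻¹] · [s⁻¹] = s⁻²
  B. [m²] · [kg·s⁻²] = kg·m²·s⁻²
  C. [kinematic viscosity] = m²·s⁻¹
  D. [kg·m⁻¹·s⁻²] · [kg⁻¹·m³] = m²·s⁻²  ← same
  E. kg·m²·s⁻²·K⁻¹
Only D. matches m²·s⁻².

D.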